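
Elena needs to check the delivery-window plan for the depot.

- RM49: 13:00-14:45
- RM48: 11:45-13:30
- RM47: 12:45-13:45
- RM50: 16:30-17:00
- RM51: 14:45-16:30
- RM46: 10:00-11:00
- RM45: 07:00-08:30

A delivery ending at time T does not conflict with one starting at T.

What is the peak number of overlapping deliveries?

3

Walk through starts and ends in time order (an end at T is processed before a start at T):
07:00 start RM45 → 1
08:30 end RM45 → 0
10:00 start RM46 → 1
11:00 end RM46 → 0
11:45 start RM48 → 1
12:45 start RM47 → 2
13:00 start RM49 → 3
13:30 end RM48 → 2
13:45 end RM47 → 1
14:45 end RM49 → 0
14:45 start RM51 → 1
16:30 end RM51 → 0
16:30 start RM50 → 1
17:00 end RM50 → 0
Peak is 3, at 13:00 (RM47, RM48, RM49).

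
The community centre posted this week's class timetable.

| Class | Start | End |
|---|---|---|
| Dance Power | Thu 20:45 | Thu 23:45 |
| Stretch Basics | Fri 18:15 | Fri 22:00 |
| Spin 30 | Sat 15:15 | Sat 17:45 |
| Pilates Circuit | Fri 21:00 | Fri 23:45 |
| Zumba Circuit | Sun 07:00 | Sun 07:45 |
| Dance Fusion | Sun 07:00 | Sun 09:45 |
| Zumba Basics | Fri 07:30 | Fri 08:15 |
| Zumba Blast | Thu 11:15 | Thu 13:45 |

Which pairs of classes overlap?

Dance Fusion & Zumba Circuit, Pilates Circuit & Stretch Basics

Sorted by start: Zumba Blast, Dance Power, Zumba Basics, Stretch Basics, Pilates Circuit, Spin 30, Zumba Circuit, Dance Fusion.
Dance Power starts after Zumba Blast ends, so nothing later overlaps Zumba Blast either.
Zumba Basics starts after Dance Power ends, so nothing later overlaps Dance Power either.
Stretch Basics starts after Zumba Basics ends, so nothing later overlaps Zumba Basics either.
Pilates Circuit starts before Stretch Basics ends → Stretch Basics and Pilates Circuit overlap.
Spin 30 starts after Stretch Basics ends, so nothing later overlaps Stretch Basics either.
Spin 30 starts after Pilates Circuit ends, so nothing later overlaps Pilates Circuit either.
Zumba Circuit starts after Spin 30 ends, so nothing later overlaps Spin 30 either.
Dance Fusion starts before Zumba Circuit ends → Zumba Circuit and Dance Fusion overlap.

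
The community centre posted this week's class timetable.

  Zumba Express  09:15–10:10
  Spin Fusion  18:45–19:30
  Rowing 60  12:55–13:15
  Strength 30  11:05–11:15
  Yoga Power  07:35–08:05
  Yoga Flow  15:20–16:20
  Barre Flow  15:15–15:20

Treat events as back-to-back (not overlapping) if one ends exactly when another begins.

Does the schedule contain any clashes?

No

Check each pair: they overlap iff neither finishes before the other starts.
Sorted by start: Yoga Power, Zumba Express, Strength 30, Rowing 60, Barre Flow, Yoga Flow, Spin Fusion.
Zumba Express starts after Yoga Power ends — done with Yoga Power.
Strength 30 starts after Zumba Express ends — done with Zumba Express.
Rowing 60 starts after Strength 30 ends — done with Strength 30.
Barre Flow starts after Rowing 60 ends — done with Rowing 60.
Yoga Flow starts exactly when Barre Flow ends (back-to-back, no overlap) — done with Barre Flow.
Spin Fusion starts after Yoga Flow ends.
Every pair is clear; the schedule has no overlaps.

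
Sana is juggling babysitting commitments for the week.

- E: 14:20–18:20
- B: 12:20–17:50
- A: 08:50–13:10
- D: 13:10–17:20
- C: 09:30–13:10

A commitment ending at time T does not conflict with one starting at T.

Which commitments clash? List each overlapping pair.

Sorted by start: A, C, B, D, E.
C starts before A ends → A and C overlap.
B starts before A ends → A and B overlap.
D starts exactly when A ends (back-to-back, no overlap), so nothing later overlaps A either.
B starts before C ends → C and B overlap.
D starts exactly when C ends (back-to-back, no overlap), so nothing later overlaps C either.
D starts before B ends → B and D overlap.
E starts before B ends → B and E overlap.
E starts before D ends → D and E overlap.

A & B, A & C, B & C, B & D, B & E, D & E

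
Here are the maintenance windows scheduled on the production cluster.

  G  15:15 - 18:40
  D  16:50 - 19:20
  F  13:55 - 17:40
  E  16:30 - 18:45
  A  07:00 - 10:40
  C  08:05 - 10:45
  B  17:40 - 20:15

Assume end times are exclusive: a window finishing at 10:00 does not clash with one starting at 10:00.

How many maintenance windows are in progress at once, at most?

Sort all start/end points and keep a running count:
07:00 start A → 1
08:05 start C → 2
10:40 end A → 1
10:45 end C → 0
13:55 start F → 1
15:15 start G → 2
16:30 start E → 3
16:50 start D → 4
17:40 end F → 3
17:40 start B → 4
18:40 end G → 3
18:45 end E → 2
19:20 end D → 1
20:15 end B → 0
Peak is 4, at 16:50 (D, E, F, G).

4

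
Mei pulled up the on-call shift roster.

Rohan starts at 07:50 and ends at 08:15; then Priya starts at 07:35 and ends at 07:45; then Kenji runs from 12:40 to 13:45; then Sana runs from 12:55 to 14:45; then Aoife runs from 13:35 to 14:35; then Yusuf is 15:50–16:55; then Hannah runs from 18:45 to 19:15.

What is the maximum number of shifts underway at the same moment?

3

Sweep the timeline, counting +1 at each start and −1 at each end (ends before starts at a tie):
07:35 start Priya → 1
07:45 end Priya → 0
07:50 start Rohan → 1
08:15 end Rohan → 0
12:40 start Kenji → 1
12:55 start Sana → 2
13:35 start Aoife → 3
13:45 end Kenji → 2
14:35 end Aoife → 1
14:45 end Sana → 0
15:50 start Yusuf → 1
16:55 end Yusuf → 0
18:45 start Hannah → 1
19:15 end Hannah → 0
Peak is 3, at 13:35 (Aoife, Kenji, Sana).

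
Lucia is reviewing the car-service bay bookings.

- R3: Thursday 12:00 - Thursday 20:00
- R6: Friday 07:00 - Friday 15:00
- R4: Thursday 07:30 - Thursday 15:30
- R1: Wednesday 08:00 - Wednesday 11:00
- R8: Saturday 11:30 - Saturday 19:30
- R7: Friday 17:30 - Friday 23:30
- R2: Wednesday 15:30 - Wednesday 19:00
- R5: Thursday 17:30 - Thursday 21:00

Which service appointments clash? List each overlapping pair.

R3 & R4, R3 & R5

Sorted by start: R1, R2, R4, R3, R5, R6, R7, R8.
R2 starts after R1 ends — done with R1.
R4 starts after R2 ends — done with R2.
R3 starts before R4 ends → R4 and R3 overlap.
R5 starts after R4 ends — done with R4.
R5 starts before R3 ends → R3 and R5 overlap.
R6 starts after R3 ends — done with R3.
R6 starts after R5 ends — done with R5.
R7 starts after R6 ends — done with R6.
R8 starts after R7 ends.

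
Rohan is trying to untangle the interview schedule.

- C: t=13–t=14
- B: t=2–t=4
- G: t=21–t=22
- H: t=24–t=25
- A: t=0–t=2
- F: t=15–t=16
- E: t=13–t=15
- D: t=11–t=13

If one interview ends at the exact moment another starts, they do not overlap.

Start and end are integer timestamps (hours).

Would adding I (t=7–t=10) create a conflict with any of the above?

A: ends t=2 at or before I starts t=7 → clear.
B: ends t=4 at or before I starts t=7 → clear.
D: starts t=11 at or after I ends t=10 → clear.
C: starts t=13 at or after I ends t=10 → clear.
E: starts t=13 at or after I ends t=10 → clear.
F: starts t=15 at or after I ends t=10 → clear.
G: starts t=21 at or after I ends t=10 → clear.
H: starts t=24 at or after I ends t=10 → clear.

No — it doesn't clash with anything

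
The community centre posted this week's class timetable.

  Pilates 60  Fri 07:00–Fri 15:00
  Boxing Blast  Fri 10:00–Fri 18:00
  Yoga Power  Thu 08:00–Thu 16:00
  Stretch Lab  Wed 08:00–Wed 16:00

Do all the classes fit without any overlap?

No

Check each pair: they overlap iff neither finishes before the other starts.
Sorted by start: Stretch Lab, Yoga Power, Pilates 60, Boxing Blast.
Yoga Power starts after Stretch Lab ends, so Stretch Lab has no further overlaps.
Pilates 60 starts after Yoga Power ends, so Yoga Power has no further overlaps.
Boxing Blast starts before Pilates 60 ends → Pilates 60 and Boxing Blast overlap.
That's a conflict, so the schedule is not conflict-free.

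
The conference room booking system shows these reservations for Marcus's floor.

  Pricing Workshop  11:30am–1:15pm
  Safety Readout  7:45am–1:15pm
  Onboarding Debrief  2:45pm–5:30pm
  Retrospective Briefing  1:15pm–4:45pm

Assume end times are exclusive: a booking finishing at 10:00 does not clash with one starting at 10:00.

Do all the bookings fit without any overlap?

No

Sorted by start: Safety Readout, Pricing Workshop, Retrospective Briefing, Onboarding Debrief.
Pricing Workshop starts before Safety Readout ends → Safety Readout and Pricing Workshop overlap.
That's a conflict, so the schedule is not conflict-free.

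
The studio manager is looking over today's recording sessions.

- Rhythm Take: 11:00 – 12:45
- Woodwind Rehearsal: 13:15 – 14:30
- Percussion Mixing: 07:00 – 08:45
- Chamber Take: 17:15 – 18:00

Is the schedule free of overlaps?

Yes

Sorted by start: Percussion Mixing, Rhythm Take, Woodwind Rehearsal, Chamber Take.
Rhythm Take starts after Percussion Mixing ends, so Percussion Mixing has no further overlaps.
Woodwind Rehearsal starts after Rhythm Take ends, so Rhythm Take has no further overlaps.
Chamber Take starts after Woodwind Rehearsal ends.
Every pair is clear; the schedule has no overlaps.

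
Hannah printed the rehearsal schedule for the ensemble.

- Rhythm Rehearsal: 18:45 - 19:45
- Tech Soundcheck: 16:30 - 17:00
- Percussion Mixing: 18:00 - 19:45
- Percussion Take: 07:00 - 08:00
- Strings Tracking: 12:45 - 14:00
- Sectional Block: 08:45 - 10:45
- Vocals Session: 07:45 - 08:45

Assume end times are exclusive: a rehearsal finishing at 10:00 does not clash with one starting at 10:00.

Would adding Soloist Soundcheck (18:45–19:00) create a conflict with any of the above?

Yes — it overlaps Percussion Mixing, Rhythm Rehearsal

Percussion Take: ends 08:00 at or before Soloist Soundcheck starts 18:45 → clear.
Vocals Session: ends 08:45 at or before Soloist Soundcheck starts 18:45 → clear.
Sectional Block: ends 10:45 at or before Soloist Soundcheck starts 18:45 → clear.
Strings Tracking: ends 14:00 at or before Soloist Soundcheck starts 18:45 → clear.
Tech Soundcheck: ends 17:00 at or before Soloist Soundcheck starts 18:45 → clear.
Percussion Mixing: starts 18:00 before Soloist Soundcheck ends 19:00, and ends 19:45 after Soloist Soundcheck starts 18:45 → overlap.
Rhythm Rehearsal: starts 18:45 before Soloist Soundcheck ends 19:00, and ends 19:45 after Soloist Soundcheck starts 18:45 → overlap.
Soloist Soundcheck overlaps Percussion Mixing, Rhythm Rehearsal.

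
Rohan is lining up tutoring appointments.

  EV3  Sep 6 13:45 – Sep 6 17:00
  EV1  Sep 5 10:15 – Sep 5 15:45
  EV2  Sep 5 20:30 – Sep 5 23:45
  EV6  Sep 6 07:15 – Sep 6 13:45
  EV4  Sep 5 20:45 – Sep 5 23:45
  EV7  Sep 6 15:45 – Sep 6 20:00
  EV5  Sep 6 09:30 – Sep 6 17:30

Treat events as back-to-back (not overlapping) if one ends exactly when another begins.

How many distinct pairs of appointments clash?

Check each pair: they overlap iff neither finishes before the other starts.
Sorted by start: EV1, EV2, EV4, EV6, EV5, EV3, EV7.
EV2 starts after EV1 ends; EV1 is clear from here.
EV4 starts before EV2 ends → EV2 and EV4 overlap.
EV6 starts after EV2 ends; EV2 is clear from here.
EV6 starts after EV4 ends; EV4 is clear from here.
EV5 starts before EV6 ends → EV6 and EV5 overlap.
EV3 starts exactly when EV6 ends (back-to-back, no overlap); EV6 is clear from here.
EV3 starts before EV5 ends → EV5 and EV3 overlap.
EV7 starts before EV5 ends → EV5 and EV7 overlap.
EV7 starts before EV3 ends → EV3 and EV7 overlap.
Overlapping pairs: EV2 & EV4, EV3 & EV5, EV3 & EV7, EV5 & EV6, EV5 & EV7 — 5 in total.

5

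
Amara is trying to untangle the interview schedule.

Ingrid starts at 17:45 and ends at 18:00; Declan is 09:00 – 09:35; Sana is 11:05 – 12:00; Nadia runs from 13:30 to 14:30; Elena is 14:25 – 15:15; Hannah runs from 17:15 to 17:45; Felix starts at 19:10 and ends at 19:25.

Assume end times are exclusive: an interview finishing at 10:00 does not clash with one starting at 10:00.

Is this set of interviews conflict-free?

Sorted by start: Declan, Sana, Nadia, Elena, Hannah, Ingrid, Felix.
Sana starts after Declan ends, so nothing later overlaps Declan either.
Nadia starts after Sana ends, so nothing later overlaps Sana either.
Elena starts before Nadia ends → Nadia and Elena overlap.
That's a conflict, so the schedule is not conflict-free.

No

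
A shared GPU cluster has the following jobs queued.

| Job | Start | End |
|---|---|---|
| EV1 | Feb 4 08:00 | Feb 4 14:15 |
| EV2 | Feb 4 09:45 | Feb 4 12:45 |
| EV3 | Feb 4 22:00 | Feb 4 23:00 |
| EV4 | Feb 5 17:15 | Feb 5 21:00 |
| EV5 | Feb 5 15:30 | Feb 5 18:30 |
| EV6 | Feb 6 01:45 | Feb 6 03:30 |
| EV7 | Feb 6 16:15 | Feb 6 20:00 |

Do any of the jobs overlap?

Yes

Sorted by start: EV1, EV2, EV3, EV5, EV4, EV6, EV7.
EV2 starts before EV1 ends → EV1 and EV2 overlap.
That's a conflict, so the schedule is not conflict-free.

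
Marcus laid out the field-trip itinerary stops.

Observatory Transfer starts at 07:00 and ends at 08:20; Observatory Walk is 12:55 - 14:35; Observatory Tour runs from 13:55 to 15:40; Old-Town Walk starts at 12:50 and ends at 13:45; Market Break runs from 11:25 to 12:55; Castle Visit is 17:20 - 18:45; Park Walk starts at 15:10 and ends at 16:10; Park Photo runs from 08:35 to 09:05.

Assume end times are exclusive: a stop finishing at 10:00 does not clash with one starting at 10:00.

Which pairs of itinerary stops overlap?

Sorted by start: Observatory Transfer, Park Photo, Market Break, Old-Town Walk, Observatory Walk, Observatory Tour, Park Walk, Castle Visit.
Park Photo starts after Observatory Transfer ends — done with Observatory Transfer.
Market Break starts after Park Photo ends — done with Park Photo.
Old-Town Walk starts before Market Break ends → Market Break and Old-Town Walk overlap.
Observatory Walk starts exactly when Market Break ends (back-to-back, no overlap) — done with Market Break.
Observatory Walk starts before Old-Town Walk ends → Old-Town Walk and Observatory Walk overlap.
Observatory Tour starts after Old-Town Walk ends — done with Old-Town Walk.
Observatory Tour starts before Observatory Walk ends → Observatory Walk and Observatory Tour overlap.
Park Walk starts after Observatory Walk ends — done with Observatory Walk.
Park Walk starts before Observatory Tour ends → Observatory Tour and Park Walk overlap.
Castle Visit starts after Observatory Tour ends.
Castle Visit starts after Park Walk ends.

Market Break & Old-Town Walk, Observatory Tour & Observatory Walk, Observatory Tour & Park Walk, Observatory Walk & Old-Town Walk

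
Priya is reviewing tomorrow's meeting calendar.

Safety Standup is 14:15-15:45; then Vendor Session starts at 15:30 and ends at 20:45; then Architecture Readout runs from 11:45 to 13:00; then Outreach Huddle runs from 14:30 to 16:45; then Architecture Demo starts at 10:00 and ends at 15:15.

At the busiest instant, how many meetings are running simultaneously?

Walk through starts and ends in time order (an end at T is processed before a start at T):
10:00 start Architecture Demo → 1
11:45 start Architecture Readout → 2
13:00 end Architecture Readout → 1
14:15 start Safety Standup → 2
14:30 start Outreach Huddle → 3
15:15 end Architecture Demo → 2
15:30 start Vendor Session → 3
15:45 end Safety Standup → 2
16:45 end Outreach Huddle → 1
20:45 end Vendor Session → 0
Peak is 3, at 14:30 (Architecture Demo, Outreach Huddle, Safety Standup).

3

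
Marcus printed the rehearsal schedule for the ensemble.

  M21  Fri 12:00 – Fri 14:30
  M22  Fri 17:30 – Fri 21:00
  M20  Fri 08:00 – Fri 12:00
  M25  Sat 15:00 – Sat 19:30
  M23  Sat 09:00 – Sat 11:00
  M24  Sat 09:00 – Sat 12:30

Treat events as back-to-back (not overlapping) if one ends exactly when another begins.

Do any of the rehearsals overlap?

Sorted by start: M20, M21, M22, M23, M24, M25.
M21 starts exactly when M20 ends (back-to-back, no overlap), so nothing later overlaps M20 either.
M22 starts after M21 ends, so nothing later overlaps M21 either.
M23 starts after M22 ends, so nothing later overlaps M22 either.
M24 starts before M23 ends → M23 and M24 overlap.
That's a conflict, so the schedule is not conflict-free.

Yes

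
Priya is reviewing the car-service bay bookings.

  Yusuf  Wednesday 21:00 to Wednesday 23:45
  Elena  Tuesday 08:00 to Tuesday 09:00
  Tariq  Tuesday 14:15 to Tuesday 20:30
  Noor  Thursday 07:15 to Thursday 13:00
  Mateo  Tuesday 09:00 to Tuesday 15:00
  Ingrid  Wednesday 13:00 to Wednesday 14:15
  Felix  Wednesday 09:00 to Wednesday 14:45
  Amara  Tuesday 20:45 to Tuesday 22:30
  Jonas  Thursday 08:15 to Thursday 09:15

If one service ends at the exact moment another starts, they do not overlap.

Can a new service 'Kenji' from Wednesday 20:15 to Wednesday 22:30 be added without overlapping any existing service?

Elena: ends Tuesday 09:00 at or before Kenji starts Wednesday 20:15 → clear.
Mateo: ends Tuesday 15:00 at or before Kenji starts Wednesday 20:15 → clear.
Tariq: ends Tuesday 20:30 at or before Kenji starts Wednesday 20:15 → clear.
Amara: ends Tuesday 22:30 at or before Kenji starts Wednesday 20:15 → clear.
Felix: ends Wednesday 14:45 at or before Kenji starts Wednesday 20:15 → clear.
Ingrid: ends Wednesday 14:15 at or before Kenji starts Wednesday 20:15 → clear.
Yusuf: starts Wednesday 21:00 before Kenji ends Wednesday 22:30, and ends Wednesday 23:45 after Kenji starts Wednesday 20:15 → overlap.
Noor: starts Thursday 07:15 at or after Kenji ends Wednesday 22:30 → clear.
Jonas: starts Thursday 08:15 at or after Kenji ends Wednesday 22:30 → clear.
Kenji overlaps Yusuf.

No — it overlaps Yusuf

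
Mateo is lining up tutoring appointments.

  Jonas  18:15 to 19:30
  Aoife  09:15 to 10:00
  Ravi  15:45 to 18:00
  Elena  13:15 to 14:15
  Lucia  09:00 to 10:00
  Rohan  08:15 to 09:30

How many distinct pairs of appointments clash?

3

Two intervals overlap when each starts before the other ends.
Sorted by start: Rohan, Lucia, Aoife, Elena, Ravi, Jonas.
Lucia starts before Rohan ends → Rohan and Lucia overlap.
Aoife starts before Rohan ends → Rohan and Aoife overlap.
Elena starts after Rohan ends, so nothing later overlaps Rohan either.
Aoife starts before Lucia ends → Lucia and Aoife overlap.
Elena starts after Lucia ends, so nothing later overlaps Lucia either.
Elena starts after Aoife ends, so nothing later overlaps Aoife either.
Ravi starts after Elena ends, so nothing later overlaps Elena either.
Jonas starts after Ravi ends.
Overlapping pairs: Aoife & Lucia, Aoife & Rohan, Lucia & Rohan — 3 in total.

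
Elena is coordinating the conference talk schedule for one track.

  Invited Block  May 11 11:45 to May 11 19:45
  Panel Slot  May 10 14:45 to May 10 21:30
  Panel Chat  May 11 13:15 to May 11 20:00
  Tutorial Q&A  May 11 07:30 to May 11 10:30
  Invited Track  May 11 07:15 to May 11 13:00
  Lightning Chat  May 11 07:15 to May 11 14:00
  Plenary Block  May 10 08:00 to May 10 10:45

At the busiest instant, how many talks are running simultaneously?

3

Sort all start/end points and keep a running count:
May 10 08:00 start Plenary Block → 1
May 10 10:45 end Plenary Block → 0
May 10 14:45 start Panel Slot → 1
May 10 21:30 end Panel Slot → 0
May 11 07:15 start Invited Track → 1
May 11 07:15 start Lightning Chat → 2
May 11 07:30 start Tutorial Q&A → 3
May 11 10:30 end Tutorial Q&A → 2
May 11 11:45 start Invited Block → 3
May 11 13:00 end Invited Track → 2
May 11 13:15 start Panel Chat → 3
May 11 14:00 end Lightning Chat → 2
May 11 19:45 end Invited Block → 1
May 11 20:00 end Panel Chat → 0
Peak is 3, at May 11 07:30 (Invited Track, Lightning Chat, Tutorial Q&A).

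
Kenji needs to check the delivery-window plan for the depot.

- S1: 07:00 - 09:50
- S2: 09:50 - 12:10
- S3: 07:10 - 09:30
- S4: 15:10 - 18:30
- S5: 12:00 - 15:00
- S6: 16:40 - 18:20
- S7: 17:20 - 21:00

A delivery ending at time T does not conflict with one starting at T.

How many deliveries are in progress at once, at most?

3

Sort all start/end points and keep a running count:
07:00 start S1 → 1
07:10 start S3 → 2
09:30 end S3 → 1
09:50 end S1 → 0
09:50 start S2 → 1
12:00 start S5 → 2
12:10 end S2 → 1
15:00 end S5 → 0
15:10 start S4 → 1
16:40 start S6 → 2
17:20 start S7 → 3
18:20 end S6 → 2
18:30 end S4 → 1
21:00 end S7 → 0
Peak is 3, at 17:20 (S4, S6, S7).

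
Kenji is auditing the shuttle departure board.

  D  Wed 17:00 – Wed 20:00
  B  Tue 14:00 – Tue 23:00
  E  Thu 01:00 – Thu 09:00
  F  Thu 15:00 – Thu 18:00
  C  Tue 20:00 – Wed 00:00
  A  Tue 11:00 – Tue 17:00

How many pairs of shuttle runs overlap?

2

Check each pair: they overlap iff neither finishes before the other starts.
Sorted by start: A, B, C, D, E, F.
B starts before A ends → A and B overlap.
C starts after A ends, so nothing later overlaps A either.
C starts before B ends → B and C overlap.
D starts after B ends, so nothing later overlaps B either.
D starts after C ends, so nothing later overlaps C either.
E starts after D ends, so nothing later overlaps D either.
F starts after E ends.
Overlapping pairs: A & B, B & C — 2 in total.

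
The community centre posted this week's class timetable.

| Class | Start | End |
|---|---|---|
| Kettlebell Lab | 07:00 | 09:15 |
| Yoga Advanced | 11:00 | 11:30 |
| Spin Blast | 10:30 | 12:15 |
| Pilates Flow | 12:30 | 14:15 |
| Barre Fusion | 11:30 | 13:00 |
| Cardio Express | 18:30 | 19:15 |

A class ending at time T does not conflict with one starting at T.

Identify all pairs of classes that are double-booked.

Two intervals overlap when each starts before the other ends.
Sorted by start: Kettlebell Lab, Spin Blast, Yoga Advanced, Barre Fusion, Pilates Flow, Cardio Express.
Spin Blast starts after Kettlebell Lab ends; Kettlebell Lab is clear from here.
Yoga Advanced starts before Spin Blast ends → Spin Blast and Yoga Advanced overlap.
Barre Fusion starts before Spin Blast ends → Spin Blast and Barre Fusion overlap.
Pilates Flow starts after Spin Blast ends; Spin Blast is clear from here.
Barre Fusion starts exactly when Yoga Advanced ends (back-to-back, no overlap); Yoga Advanced is clear from here.
Pilates Flow starts before Barre Fusion ends → Barre Fusion and Pilates Flow overlap.
Cardio Express starts after Barre Fusion ends.
Cardio Express starts after Pilates Flow ends.

Barre Fusion & Pilates Flow, Barre Fusion & Spin Blast, Spin Blast & Yoga Advanced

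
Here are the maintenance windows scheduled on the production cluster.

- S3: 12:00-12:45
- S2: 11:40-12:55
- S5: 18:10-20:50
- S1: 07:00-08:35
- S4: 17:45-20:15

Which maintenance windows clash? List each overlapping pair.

S2 & S3, S4 & S5

Sorted by start: S1, S2, S3, S4, S5.
S2 starts after S1 ends — done with S1.
S3 starts before S2 ends → S2 and S3 overlap.
S4 starts after S2 ends — done with S2.
S4 starts after S3 ends — done with S3.
S5 starts before S4 ends → S4 and S5 overlap.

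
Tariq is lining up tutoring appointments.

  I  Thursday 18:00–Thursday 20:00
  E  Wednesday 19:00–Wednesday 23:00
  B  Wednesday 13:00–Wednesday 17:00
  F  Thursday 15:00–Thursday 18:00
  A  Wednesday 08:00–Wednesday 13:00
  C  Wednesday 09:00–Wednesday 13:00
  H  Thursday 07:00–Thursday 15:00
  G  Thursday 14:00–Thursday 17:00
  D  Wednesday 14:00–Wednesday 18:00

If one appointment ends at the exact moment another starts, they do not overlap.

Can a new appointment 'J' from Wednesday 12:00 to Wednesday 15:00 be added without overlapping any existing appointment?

A: starts Wednesday 08:00 before J ends Wednesday 15:00, and ends Wednesday 13:00 after J starts Wednesday 12:00 → overlap.
C: starts Wednesday 09:00 before J ends Wednesday 15:00, and ends Wednesday 13:00 after J starts Wednesday 12:00 → overlap.
B: starts Wednesday 13:00 before J ends Wednesday 15:00, and ends Wednesday 17:00 after J starts Wednesday 12:00 → overlap.
D: starts Wednesday 14:00 before J ends Wednesday 15:00, and ends Wednesday 18:00 after J starts Wednesday 12:00 → overlap.
E: starts Wednesday 19:00 at or after J ends Wednesday 15:00 → clear.
H: starts Thursday 07:00 at or after J ends Wednesday 15:00 → clear.
G: starts Thursday 14:00 at or after J ends Wednesday 15:00 → clear.
F: starts Thursday 15:00 at or after J ends Wednesday 15:00 → clear.
I: starts Thursday 18:00 at or after J ends Wednesday 15:00 → clear.
J overlaps A, B, C, D.

No — it overlaps A, B, C, D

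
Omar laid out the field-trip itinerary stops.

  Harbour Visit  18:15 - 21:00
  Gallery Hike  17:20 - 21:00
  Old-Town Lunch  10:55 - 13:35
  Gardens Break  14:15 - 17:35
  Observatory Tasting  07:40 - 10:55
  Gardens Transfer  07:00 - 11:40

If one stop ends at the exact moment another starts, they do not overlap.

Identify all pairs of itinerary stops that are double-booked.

Gallery Hike & Gardens Break, Gallery Hike & Harbour Visit, Gardens Transfer & Observatory Tasting, Gardens Transfer & Old-Town Lunch

Check each pair: they overlap iff neither finishes before the other starts.
Sorted by start: Gardens Transfer, Observatory Tasting, Old-Town Lunch, Gardens Break, Gallery Hike, Harbour Visit.
Observatory Tasting starts before Gardens Transfer ends → Gardens Transfer and Observatory Tasting overlap.
Old-Town Lunch starts before Gardens Transfer ends → Gardens Transfer and Old-Town Lunch overlap.
Gardens Break starts after Gardens Transfer ends, so Gardens Transfer has no further overlaps.
Old-Town Lunch starts exactly when Observatory Tasting ends (back-to-back, no overlap), so Observatory Tasting has no further overlaps.
Gardens Break starts after Old-Town Lunch ends, so Old-Town Lunch has no further overlaps.
Gallery Hike starts before Gardens Break ends → Gardens Break and Gallery Hike overlap.
Harbour Visit starts after Gardens Break ends.
Harbour Visit starts before Gallery Hike ends → Gallery Hike and Harbour Visit overlap.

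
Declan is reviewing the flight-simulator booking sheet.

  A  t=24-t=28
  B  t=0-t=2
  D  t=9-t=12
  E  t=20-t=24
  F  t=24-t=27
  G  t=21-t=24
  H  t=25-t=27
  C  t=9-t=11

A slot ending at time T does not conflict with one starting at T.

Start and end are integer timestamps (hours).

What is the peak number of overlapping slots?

3

Walk through starts and ends in time order (an end at T is processed before a start at T):
t=0 start B → 1
t=2 end B → 0
t=9 start C → 1
t=9 start D → 2
t=11 end C → 1
t=12 end D → 0
t=20 start E → 1
t=21 start G → 2
t=24 end E → 1
t=24 end G → 0
t=24 start A → 1
t=24 start F → 2
t=25 start H → 3
t=27 end F → 2
t=27 end H → 1
t=28 end A → 0
Peak is 3, at t=25 (A, F, H).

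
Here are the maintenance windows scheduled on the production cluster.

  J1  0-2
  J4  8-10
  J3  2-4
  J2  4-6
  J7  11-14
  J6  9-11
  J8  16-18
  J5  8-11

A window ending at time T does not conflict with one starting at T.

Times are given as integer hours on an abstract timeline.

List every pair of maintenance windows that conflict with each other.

J4 & J5, J4 & J6, J5 & J6

Sorted by start: J1, J3, J2, J4, J5, J6, J7, J8.
J3 starts exactly when J1 ends (back-to-back, no overlap) — done with J1.
J2 starts exactly when J3 ends (back-to-back, no overlap) — done with J3.
J4 starts after J2 ends — done with J2.
J5 starts before J4 ends → J4 and J5 overlap.
J6 starts before J4 ends → J4 and J6 overlap.
J7 starts after J4 ends — done with J4.
J6 starts before J5 ends → J5 and J6 overlap.
J7 starts exactly when J5 ends (back-to-back, no overlap) — done with J5.
J7 starts exactly when J6 ends (back-to-back, no overlap) — done with J6.
J8 starts after J7 ends.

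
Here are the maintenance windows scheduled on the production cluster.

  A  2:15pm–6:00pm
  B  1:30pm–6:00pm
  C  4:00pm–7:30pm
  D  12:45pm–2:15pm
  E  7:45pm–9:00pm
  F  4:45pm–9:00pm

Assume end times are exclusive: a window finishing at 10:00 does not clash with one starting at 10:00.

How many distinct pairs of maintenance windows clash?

8

Two intervals overlap when each starts before the other ends.
Sorted by start: D, B, A, C, F, E.
B starts before D ends → D and B overlap.
A starts exactly when D ends (back-to-back, no overlap) — done with D.
A starts before B ends → B and A overlap.
C starts before B ends → B and C overlap.
F starts before B ends → B and F overlap.
E starts after B ends.
C starts before A ends → A and C overlap.
F starts before A ends → A and F overlap.
E starts after A ends.
F starts before C ends → C and F overlap.
E starts after C ends.
E starts before F ends → F and E overlap.
Overlapping pairs: A & B, A & C, A & F, B & C, B & D, B & F, C & F, E & F — 8 in total.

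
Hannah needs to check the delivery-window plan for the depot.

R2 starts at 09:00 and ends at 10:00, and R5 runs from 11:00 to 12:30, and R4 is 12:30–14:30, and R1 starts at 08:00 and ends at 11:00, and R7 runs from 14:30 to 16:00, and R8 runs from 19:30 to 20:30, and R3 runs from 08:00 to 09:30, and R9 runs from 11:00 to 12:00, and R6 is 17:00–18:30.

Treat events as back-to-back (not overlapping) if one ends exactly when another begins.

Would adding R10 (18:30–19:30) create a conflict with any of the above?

No — it doesn't clash with anything

R1: ends 11:00 at or before R10 starts 18:30 → clear.
R3: ends 09:30 at or before R10 starts 18:30 → clear.
R2: ends 10:00 at or before R10 starts 18:30 → clear.
R5: ends 12:30 at or before R10 starts 18:30 → clear.
R9: ends 12:00 at or before R10 starts 18:30 → clear.
R4: ends 14:30 at or before R10 starts 18:30 → clear.
R7: ends 16:00 at or before R10 starts 18:30 → clear.
R6: ends 18:30 at or before R10 starts 18:30 → clear.
R8: starts 19:30 at or after R10 ends 19:30 → clear.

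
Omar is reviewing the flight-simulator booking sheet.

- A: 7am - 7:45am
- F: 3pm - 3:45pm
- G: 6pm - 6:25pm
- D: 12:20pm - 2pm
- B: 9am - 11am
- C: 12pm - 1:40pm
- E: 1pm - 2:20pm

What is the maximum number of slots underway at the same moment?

Walk through starts and ends in time order (an end at T is processed before a start at T):
7am start A → 1
7:45am end A → 0
9am start B → 1
11am end B → 0
12pm start C → 1
12:20pm start D → 2
1pm start E → 3
1:40pm end C → 2
2pm end D → 1
2:20pm end E → 0
3pm start F → 1
3:45pm end F → 0
6pm start G → 1
6:25pm end G → 0
Peak is 3, at 1pm (C, D, E).

3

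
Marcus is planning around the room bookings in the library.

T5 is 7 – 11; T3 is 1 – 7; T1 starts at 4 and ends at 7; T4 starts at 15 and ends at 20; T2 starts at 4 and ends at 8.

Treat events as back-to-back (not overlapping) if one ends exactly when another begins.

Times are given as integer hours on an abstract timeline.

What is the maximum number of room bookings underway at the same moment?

3

Walk through starts and ends in time order (an end at T is processed before a start at T):
1 start T3 → 1
4 start T1 → 2
4 start T2 → 3
7 end T1 → 2
7 end T3 → 1
7 start T5 → 2
8 end T2 → 1
11 end T5 → 0
15 start T4 → 1
20 end T4 → 0
Peak is 3, at 4 (T1, T2, T3).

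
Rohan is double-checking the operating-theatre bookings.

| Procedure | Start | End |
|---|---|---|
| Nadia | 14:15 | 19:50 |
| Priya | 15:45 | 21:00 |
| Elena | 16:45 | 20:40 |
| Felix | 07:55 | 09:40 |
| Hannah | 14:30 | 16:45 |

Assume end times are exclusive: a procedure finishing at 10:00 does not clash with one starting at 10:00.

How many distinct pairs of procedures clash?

Check each pair: they overlap iff neither finishes before the other starts.
Sorted by start: Felix, Nadia, Hannah, Priya, Elena.
Nadia starts after Felix ends, so nothing later overlaps Felix either.
Hannah starts before Nadia ends → Nadia and Hannah overlap.
Priya starts before Nadia ends → Nadia and Priya overlap.
Elena starts before Nadia ends → Nadia and Elena overlap.
Priya starts before Hannah ends → Hannah and Priya overlap.
Elena starts exactly when Hannah ends (back-to-back, no overlap).
Elena starts before Priya ends → Priya and Elena overlap.
Overlapping pairs: Elena & Nadia, Elena & Priya, Hannah & Nadia, Hannah & Priya, Nadia & Priya — 5 in total.

5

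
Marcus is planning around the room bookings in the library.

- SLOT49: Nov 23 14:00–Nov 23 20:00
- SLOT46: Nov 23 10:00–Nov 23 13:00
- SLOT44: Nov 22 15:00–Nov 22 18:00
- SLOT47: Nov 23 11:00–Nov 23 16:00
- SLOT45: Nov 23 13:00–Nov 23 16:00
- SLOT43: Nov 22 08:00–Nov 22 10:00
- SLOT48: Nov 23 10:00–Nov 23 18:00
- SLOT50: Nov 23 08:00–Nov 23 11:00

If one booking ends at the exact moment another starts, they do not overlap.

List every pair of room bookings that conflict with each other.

Two intervals overlap when each starts before the other ends.
Sorted by start: SLOT43, SLOT44, SLOT50, SLOT46, SLOT48, SLOT47, SLOT45, SLOT49.
SLOT44 starts after SLOT43 ends — done with SLOT43.
SLOT50 starts after SLOT44 ends — done with SLOT44.
SLOT46 starts before SLOT50 ends → SLOT50 and SLOT46 overlap.
SLOT48 starts before SLOT50 ends → SLOT50 and SLOT48 overlap.
SLOT47 starts exactly when SLOT50 ends (back-to-back, no overlap) — done with SLOT50.
SLOT48 starts before SLOT46 ends → SLOT46 and SLOT48 overlap.
SLOT47 starts before SLOT46 ends → SLOT46 and SLOT47 overlap.
SLOT45 starts exactly when SLOT46 ends (back-to-back, no overlap) — done with SLOT46.
SLOT47 starts before SLOT48 ends → SLOT48 and SLOT47 overlap.
SLOT45 starts before SLOT48 ends → SLOT48 and SLOT45 overlap.
SLOT49 starts before SLOT48 ends → SLOT48 and SLOT49 overlap.
SLOT45 starts before SLOT47 ends → SLOT47 and SLOT45 overlap.
SLOT49 starts before SLOT47 ends → SLOT47 and SLOT49 overlap.
SLOT49 starts before SLOT45 ends → SLOT45 and SLOT49 overlap.

SLOT45 & SLOT47, SLOT45 & SLOT48, SLOT45 & SLOT49, SLOT46 & SLOT47, SLOT46 & SLOT48, SLOT46 & SLOT50, SLOT47 & SLOT48, SLOT47 & SLOT49, SLOT48 & SLOT49, SLOT48 & SLOT50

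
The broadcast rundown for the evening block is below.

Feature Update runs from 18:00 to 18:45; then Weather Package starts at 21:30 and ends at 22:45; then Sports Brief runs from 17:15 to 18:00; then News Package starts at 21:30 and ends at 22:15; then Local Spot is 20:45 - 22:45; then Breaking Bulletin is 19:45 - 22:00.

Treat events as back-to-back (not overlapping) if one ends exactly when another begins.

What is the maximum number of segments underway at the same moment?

4

Sort all start/end points and keep a running count:
17:15 start Sports Brief → 1
18:00 end Sports Brief → 0
18:00 start Feature Update → 1
18:45 end Feature Update → 0
19:45 start Breaking Bulletin → 1
20:45 start Local Spot → 2
21:30 start News Package → 3
21:30 start Weather Package → 4
22:00 end Breaking Bulletin → 3
22:15 end News Package → 2
22:45 end Local Spot → 1
22:45 end Weather Package → 0
Peak is 4, at 21:30 (Breaking Bulletin, Local Spot, News Package, Weather Package).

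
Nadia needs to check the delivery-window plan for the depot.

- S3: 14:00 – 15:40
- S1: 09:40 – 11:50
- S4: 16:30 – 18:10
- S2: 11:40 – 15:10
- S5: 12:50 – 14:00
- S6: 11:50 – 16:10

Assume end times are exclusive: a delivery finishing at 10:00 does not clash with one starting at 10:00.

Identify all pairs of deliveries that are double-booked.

Sorted by start: S1, S2, S6, S5, S3, S4.
S2 starts before S1 ends → S1 and S2 overlap.
S6 starts exactly when S1 ends (back-to-back, no overlap); S1 is clear from here.
S6 starts before S2 ends → S2 and S6 overlap.
S5 starts before S2 ends → S2 and S5 overlap.
S3 starts before S2 ends → S2 and S3 overlap.
S4 starts after S2 ends.
S5 starts before S6 ends → S6 and S5 overlap.
S3 starts before S6 ends → S6 and S3 overlap.
S4 starts after S6 ends.
S3 starts exactly when S5 ends (back-to-back, no overlap); S5 is clear from here.
S4 starts after S3 ends.

S1 & S2, S2 & S3, S2 & S5, S2 & S6, S3 & S6, S5 & S6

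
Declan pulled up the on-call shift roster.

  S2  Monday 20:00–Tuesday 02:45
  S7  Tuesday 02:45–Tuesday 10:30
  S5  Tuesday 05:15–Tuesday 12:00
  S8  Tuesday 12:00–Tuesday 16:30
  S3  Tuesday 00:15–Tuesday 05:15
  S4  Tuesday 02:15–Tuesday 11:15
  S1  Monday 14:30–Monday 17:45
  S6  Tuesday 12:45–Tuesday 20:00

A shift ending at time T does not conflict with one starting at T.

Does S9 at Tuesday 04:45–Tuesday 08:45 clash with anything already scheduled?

S1: ends Monday 17:45 at or before S9 starts Tuesday 04:45 → clear.
S2: ends Tuesday 02:45 at or before S9 starts Tuesday 04:45 → clear.
S3: starts Tuesday 00:15 before S9 ends Tuesday 08:45, and ends Tuesday 05:15 after S9 starts Tuesday 04:45 → overlap.
S4: starts Tuesday 02:15 before S9 ends Tuesday 08:45, and ends Tuesday 11:15 after S9 starts Tuesday 04:45 → overlap.
S7: starts Tuesday 02:45 before S9 ends Tuesday 08:45, and ends Tuesday 10:30 after S9 starts Tuesday 04:45 → overlap.
S5: starts Tuesday 05:15 before S9 ends Tuesday 08:45, and ends Tuesday 12:00 after S9 starts Tuesday 04:45 → overlap.
S8: starts Tuesday 12:00 at or after S9 ends Tuesday 08:45 → clear.
S6: starts Tuesday 12:45 at or after S9 ends Tuesday 08:45 → clear.
S9 overlaps S3, S4, S5, S7.

Yes — it overlaps S3, S4, S5, S7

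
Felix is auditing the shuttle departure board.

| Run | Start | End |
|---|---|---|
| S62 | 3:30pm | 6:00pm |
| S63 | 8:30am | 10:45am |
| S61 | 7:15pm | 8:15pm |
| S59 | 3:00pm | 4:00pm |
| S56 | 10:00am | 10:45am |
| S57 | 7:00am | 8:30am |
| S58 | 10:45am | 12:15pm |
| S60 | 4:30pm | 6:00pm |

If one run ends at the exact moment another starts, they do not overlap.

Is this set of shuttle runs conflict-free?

Sorted by start: S57, S63, S56, S58, S59, S62, S60, S61.
S63 starts exactly when S57 ends (back-to-back, no overlap); S57 is clear from here.
S56 starts before S63 ends → S63 and S56 overlap.
That's a conflict, so the schedule is not conflict-free.

No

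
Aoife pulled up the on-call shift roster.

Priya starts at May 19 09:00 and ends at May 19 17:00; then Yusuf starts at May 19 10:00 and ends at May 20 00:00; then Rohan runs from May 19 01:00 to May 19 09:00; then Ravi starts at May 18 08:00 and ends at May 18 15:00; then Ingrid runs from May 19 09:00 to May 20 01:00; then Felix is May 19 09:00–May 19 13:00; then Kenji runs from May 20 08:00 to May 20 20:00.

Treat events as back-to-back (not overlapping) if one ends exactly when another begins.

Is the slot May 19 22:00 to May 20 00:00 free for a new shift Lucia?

No — it overlaps Ingrid, Yusuf

Ravi: ends May 18 15:00 at or before Lucia starts May 19 22:00 → clear.
Rohan: ends May 19 09:00 at or before Lucia starts May 19 22:00 → clear.
Priya: ends May 19 17:00 at or before Lucia starts May 19 22:00 → clear.
Felix: ends May 19 13:00 at or before Lucia starts May 19 22:00 → clear.
Ingrid: starts May 19 09:00 before Lucia ends May 20 00:00, and ends May 20 01:00 after Lucia starts May 19 22:00 → overlap.
Yusuf: starts May 19 10:00 before Lucia ends May 20 00:00, and ends May 20 00:00 after Lucia starts May 19 22:00 → overlap.
Kenji: starts May 20 08:00 at or after Lucia ends May 20 00:00 → clear.
Lucia overlaps Yusuf, Ingrid.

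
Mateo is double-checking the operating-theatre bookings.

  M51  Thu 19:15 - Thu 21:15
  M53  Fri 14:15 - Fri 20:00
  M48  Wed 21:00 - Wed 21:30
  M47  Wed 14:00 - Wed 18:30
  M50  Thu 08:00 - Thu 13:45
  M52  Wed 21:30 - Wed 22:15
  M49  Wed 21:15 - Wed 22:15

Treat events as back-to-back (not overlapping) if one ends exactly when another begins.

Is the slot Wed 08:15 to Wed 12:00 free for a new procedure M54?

M47: starts Wed 14:00 at or after M54 ends Wed 12:00 → clear.
M48: starts Wed 21:00 at or after M54 ends Wed 12:00 → clear.
M49: starts Wed 21:15 at or after M54 ends Wed 12:00 → clear.
M52: starts Wed 21:30 at or after M54 ends Wed 12:00 → clear.
M50: starts Thu 08:00 at or after M54 ends Wed 12:00 → clear.
M51: starts Thu 19:15 at or after M54 ends Wed 12:00 → clear.
M53: starts Fri 14:15 at or after M54 ends Wed 12:00 → clear.

Yes — the slot is free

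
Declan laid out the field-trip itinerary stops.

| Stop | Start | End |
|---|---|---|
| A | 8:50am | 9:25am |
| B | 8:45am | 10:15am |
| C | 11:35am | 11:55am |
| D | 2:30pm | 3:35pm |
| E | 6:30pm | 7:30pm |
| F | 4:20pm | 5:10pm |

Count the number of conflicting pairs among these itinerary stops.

1

Sorted by start: B, A, C, D, F, E.
A starts before B ends → B and A overlap.
C starts after B ends, so B has no further overlaps.
C starts after A ends, so A has no further overlaps.
D starts after C ends, so C has no further overlaps.
F starts after D ends, so D has no further overlaps.
E starts after F ends.
Overlapping pairs: A & B — 1 in total.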